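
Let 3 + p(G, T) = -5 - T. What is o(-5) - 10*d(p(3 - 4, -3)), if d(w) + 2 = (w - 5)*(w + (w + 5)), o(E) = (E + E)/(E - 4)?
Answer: -4310/9 ≈ -478.89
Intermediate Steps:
p(G, T) = -8 - T (p(G, T) = -3 + (-5 - T) = -8 - T)
o(E) = 2*E/(-4 + E) (o(E) = (2*E)/(-4 + E) = 2*E/(-4 + E))
d(w) = -2 + (-5 + w)*(5 + 2*w) (d(w) = -2 + (w - 5)*(w + (w + 5)) = -2 + (-5 + w)*(w + (5 + w)) = -2 + (-5 + w)*(5 + 2*w))
o(-5) - 10*d(p(3 - 4, -3)) = 2*(-5)/(-4 - 5) - 10*(-27 - 5*(-8 - 1*(-3)) + 2*(-8 - 1*(-3))**2) = 2*(-5)/(-9) - 10*(-27 - 5*(-8 + 3) + 2*(-8 + 3)**2) = 2*(-5)*(-1/9) - 10*(-27 - 5*(-5) + 2*(-5)**2) = 10/9 - 10*(-27 + 25 + 2*25) = 10/9 - 10*(-27 + 25 + 50) = 10/9 - 10*48 = 10/9 - 480 = -4310/9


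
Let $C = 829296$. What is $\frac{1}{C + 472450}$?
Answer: $\frac{1}{1301746} \approx 7.682 \cdot 10^{-7}$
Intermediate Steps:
$\frac{1}{C + 472450} = \frac{1}{829296 + 472450} = \frac{1}{1301746}$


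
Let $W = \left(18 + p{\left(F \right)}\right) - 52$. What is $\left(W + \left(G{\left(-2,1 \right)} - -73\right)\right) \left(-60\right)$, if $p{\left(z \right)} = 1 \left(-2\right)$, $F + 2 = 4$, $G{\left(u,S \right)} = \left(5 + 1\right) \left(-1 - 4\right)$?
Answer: $-420$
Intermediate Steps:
$G{\left(u,S \right)} = -30$ ($G{\left(u,S \right)} = 6 \left(-5\right) = -30$)
$F = 2$ ($F = -2 + 4 = 2$)
$p{\left(z \right)} = -2$
$W = -36$ ($W = \left(18 - 2\right) - 52 = 16 - 52 = -36$)
$\left(W + \left(G{\left(-2,1 \right)} - -73\right)\right) \left(-60\right) = \left(-36 - -43\right) \left(-60\right) = \left(-36 + \left(-30 + 73\right)\right) \left(-60\right) = \left(-36 + 43\right) \left(-60\right) = 7 \left(-60\right) = -420$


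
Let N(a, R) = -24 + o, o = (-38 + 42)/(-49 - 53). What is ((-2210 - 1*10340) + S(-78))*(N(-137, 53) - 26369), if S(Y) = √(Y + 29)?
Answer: 16892864750/51 - 9422315*I/51 ≈ 3.3123e+8 - 1.8475e+5*I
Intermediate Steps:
S(Y) = √(29 + Y)
o = -2/51 (o = 4/(-102) = 4*(-1/102) = -2/51 ≈ -0.039216)
N(a, R) = -1226/51 (N(a, R) = -24 - 2/51 = -1226/51)
((-2210 - 1*10340) + S(-78))*(N(-137, 53) - 26369) = ((-2210 - 1*10340) + √(29 - 78))*(-1226/51 - 26369) = ((-2210 - 10340) + √(-49))*(-1346045/51) = (-12550 + 7*I)*(-1346045/51) = 16892864750/51 - 9422315*I/51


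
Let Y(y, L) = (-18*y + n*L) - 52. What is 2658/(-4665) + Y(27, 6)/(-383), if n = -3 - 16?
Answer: 674522/595565 ≈ 1.1326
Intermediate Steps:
n = -19
Y(y, L) = -52 - 19*L - 18*y (Y(y, L) = (-18*y - 19*L) - 52 = (-19*L - 18*y) - 52 = -52 - 19*L - 18*y)
2658/(-4665) + Y(27, 6)/(-383) = 2658/(-4665) + (-52 - 19*6 - 18*27)/(-383) = 2658*(-1/4665) + (-52 - 114 - 486)*(-1/383) = -886/1555 - 652*(-1/383) = -886/1555 + 652/383 = 674522/595565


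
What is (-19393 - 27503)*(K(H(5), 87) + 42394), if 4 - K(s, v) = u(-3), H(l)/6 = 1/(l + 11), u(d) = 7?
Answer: -1987968336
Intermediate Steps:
H(l) = 6/(11 + l) (H(l) = 6/(l + 11) = 6/(11 + l))
K(s, v) = -3 (K(s, v) = 4 - 1*7 = 4 - 7 = -3)
(-19393 - 27503)*(K(H(5), 87) + 42394) = (-19393 - 27503)*(-3 + 42394) = -46896*42391 = -1987968336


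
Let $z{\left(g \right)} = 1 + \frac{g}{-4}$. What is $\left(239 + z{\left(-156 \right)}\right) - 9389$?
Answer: $-9110$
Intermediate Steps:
$z{\left(g \right)} = 1 - \frac{g}{4}$ ($z{\left(g \right)} = 1 + g \left(- \frac{1}{4}\right) = 1 - \frac{g}{4}$)
$\left(239 + z{\left(-156 \right)}\right) - 9389 = \left(239 + \left(1 - -39\right)\right) - 9389 = \left(239 + \left(1 + 39\right)\right) - 9389 = \left(239 + 40\right) - 9389 = 279 - 9389 = -9110$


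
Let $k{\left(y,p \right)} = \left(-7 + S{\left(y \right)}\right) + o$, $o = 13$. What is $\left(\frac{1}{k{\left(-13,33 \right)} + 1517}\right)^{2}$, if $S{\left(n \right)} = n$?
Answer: $\frac{1}{2280100} \approx 4.3858 \cdot 10^{-7}$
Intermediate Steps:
$k{\left(y,p \right)} = 6 + y$ ($k{\left(y,p \right)} = \left(-7 + y\right) + 13 = 6 + y$)
$\left(\frac{1}{k{\left(-13,33 \right)} + 1517}\right)^{2} = \left(\frac{1}{\left(6 - 13\right) + 1517}\right)^{2} = \left(\frac{1}{-7 + 1517}\right)^{2} = \left(\frac{1}{1510}\right)^{2} = \frac{1}{2280100}$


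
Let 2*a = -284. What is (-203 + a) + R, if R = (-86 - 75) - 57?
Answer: -563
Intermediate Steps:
R = -218 (R = -161 - 57 = -218)
a = -142 (a = (1/2)*(-284) = -142)
(-203 + a) + R = (-203 - 142) - 218 = -345 - 218 = -563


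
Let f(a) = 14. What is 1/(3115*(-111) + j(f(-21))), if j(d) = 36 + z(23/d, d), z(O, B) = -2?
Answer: -1/345731 ≈ -2.8924e-6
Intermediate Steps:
j(d) = 34 (j(d) = 36 - 2 = 34)
1/(3115*(-111) + j(f(-21))) = 1/(3115*(-111) + 34) = 1/(-345765 + 34) = 1/(-345731) = -1/345731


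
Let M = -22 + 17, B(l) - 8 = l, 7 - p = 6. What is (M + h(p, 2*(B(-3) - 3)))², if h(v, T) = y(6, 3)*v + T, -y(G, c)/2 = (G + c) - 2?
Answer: 225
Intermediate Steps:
p = 1 (p = 7 - 1*6 = 7 - 6 = 1)
B(l) = 8 + l
y(G, c) = 4 - 2*G - 2*c (y(G, c) = -2*((G + c) - 2) = -2*(-2 + G + c) = 4 - 2*G - 2*c)
h(v, T) = T - 14*v (h(v, T) = (4 - 2*6 - 2*3)*v + T = (4 - 12 - 6)*v + T = -14*v + T = T - 14*v)
M = -5
(M + h(p, 2*(B(-3) - 3)))² = (-5 + (2*((8 - 3) - 3) - 14*1))² = (-5 + (2*(5 - 3) - 14))² = (-5 + (2*2 - 14))² = (-5 + (4 - 14))² = (-5 - 10)² = (-15)² = 225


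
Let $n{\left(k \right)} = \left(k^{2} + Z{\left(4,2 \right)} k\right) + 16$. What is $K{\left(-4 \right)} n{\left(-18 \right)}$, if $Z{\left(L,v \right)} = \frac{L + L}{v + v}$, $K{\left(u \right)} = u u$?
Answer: $4864$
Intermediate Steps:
$K{\left(u \right)} = u^{2}$
$Z{\left(L,v \right)} = \frac{L}{v}$ ($Z{\left(L,v \right)} = \frac{2 L}{2 v} = 2 L \frac{1}{2 v} = \frac{L}{v}$)
$n{\left(k \right)} = 16 + k^{2} + 2 k$ ($n{\left(k \right)} = \left(k^{2} + \frac{4}{2} k\right) + 16 = \left(k^{2} + 4 \cdot \frac{1}{2} k\right) + 16 = \left(k^{2} + 2 k\right) + 16 = 16 + k^{2} + 2 k$)
$K{\left(-4 \right)} n{\left(-18 \right)} = \left(-4\right)^{2} \left(16 + \left(-18\right)^{2} + 2 \left(-18\right)\right) = 16 \left(16 + 324 - 36\right) = 16 \cdot 304 = 4864$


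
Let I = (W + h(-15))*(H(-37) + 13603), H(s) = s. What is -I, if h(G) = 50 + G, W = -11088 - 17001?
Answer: 380580564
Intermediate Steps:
W = -28089
I = -380580564 (I = (-28089 + (50 - 15))*(-37 + 13603) = (-28089 + 35)*13566 = -28054*13566 = -380580564)
-I = -1*(-380580564) = 380580564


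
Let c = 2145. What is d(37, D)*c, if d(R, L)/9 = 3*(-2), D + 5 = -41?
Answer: -115830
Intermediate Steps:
D = -46 (D = -5 - 41 = -46)
d(R, L) = -54 (d(R, L) = 9*(3*(-2)) = 9*(-6) = -54)
d(37, D)*c = -54*2145 = -115830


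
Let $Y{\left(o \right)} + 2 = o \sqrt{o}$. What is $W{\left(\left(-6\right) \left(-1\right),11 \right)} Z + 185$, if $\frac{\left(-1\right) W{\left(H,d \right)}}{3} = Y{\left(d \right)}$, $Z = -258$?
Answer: $-1363 + 8514 \sqrt{11} \approx 26875.0$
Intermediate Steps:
$Y{\left(o \right)} = -2 + o^{\frac{3}{2}}$ ($Y{\left(o \right)} = -2 + o \sqrt{o} = -2 + o^{\frac{3}{2}}$)
$W{\left(H,d \right)} = 6 - 3 d^{\frac{3}{2}}$ ($W{\left(H,d \right)} = - 3 \left(-2 + d^{\frac{3}{2}}\right) = 6 - 3 d^{\frac{3}{2}}$)
$W{\left(\left(-6\right) \left(-1\right),11 \right)} Z + 185 = \left(6 - 3 \cdot 11^{\frac{3}{2}}\right) \left(-258\right) + 185 = \left(6 - 3 \cdot 11 \sqrt{11}\right) \left(-258\right) + 185 = \left(6 - 33 \sqrt{11}\right) \left(-258\right) + 185 = \left(-1548 + 8514 \sqrt{11}\right) + 185 = -1363 + 8514 \sqrt{11}$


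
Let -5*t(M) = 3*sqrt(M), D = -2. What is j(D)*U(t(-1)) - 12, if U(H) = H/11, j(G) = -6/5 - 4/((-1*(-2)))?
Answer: -12 + 48*I/275 ≈ -12.0 + 0.17455*I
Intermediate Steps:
j(G) = -16/5 (j(G) = -6*1/5 - 4/2 = -6/5 - 4*1/2 = -6/5 - 2 = -16/5)
t(M) = -3*sqrt(M)/5
U(H) = H/11 (U(H) = H*(1/11) = H/11)
j(D)*U(t(-1)) - 12 = -16*(-3*I/5)/55 - 12 = -(-48)*I/275 - 12 = 48*I/275 - 12 = -12 + 48*I/275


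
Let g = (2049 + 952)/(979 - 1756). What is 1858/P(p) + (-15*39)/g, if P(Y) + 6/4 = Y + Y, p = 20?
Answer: 46151681/231077 ≈ 199.72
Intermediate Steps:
g = -3001/777 (g = 3001/(-777) = 3001*(-1/777) = -3001/777 ≈ -3.8623)
P(Y) = -3/2 + 2*Y (P(Y) = -3/2 + (Y + Y) = -3/2 + 2*Y)
1858/P(p) + (-15*39)/g = 1858/(-3/2 + 2*20) + (-15*39)/(-3001/777) = 1858/(-3/2 + 40) - 585*(-777/3001) = 1858/(77/2) + 454545/3001 = 1858*(2/77) + 454545/3001 = 3716/77 + 454545/3001 = 46151681/231077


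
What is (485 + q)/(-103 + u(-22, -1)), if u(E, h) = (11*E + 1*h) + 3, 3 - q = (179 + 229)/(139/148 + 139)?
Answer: -10046584/7103873 ≈ -1.4142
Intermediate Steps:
q = 1749/20711 (q = 3 - (179 + 229)/(139/148 + 139) = 3 - 408/(139*(1/148) + 139) = 3 - 408/(139/148 + 139) = 3 - 408/20711/148 = 3 - 408*148/20711 = 3 - 1*60384/20711 = 3 - 60384/20711 = 1749/20711 ≈ 0.084448)
u(E, h) = 3 + h + 11*E (u(E, h) = (11*E + h) + 3 = (h + 11*E) + 3 = 3 + h + 11*E)
(485 + q)/(-103 + u(-22, -1)) = (485 + 1749/20711)/(-103 + (3 - 1 + 11*(-22))) = (10046584/20711)/(-103 + (3 - 1 - 242)) = (10046584/20711)/(-103 - 240) = (10046584/20711)/(-343) = -1/343*10046584/20711 = -10046584/7103873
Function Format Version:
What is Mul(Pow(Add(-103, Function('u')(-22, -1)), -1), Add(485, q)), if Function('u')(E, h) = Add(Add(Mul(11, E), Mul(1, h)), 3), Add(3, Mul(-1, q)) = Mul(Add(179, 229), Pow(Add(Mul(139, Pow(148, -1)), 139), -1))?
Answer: Rational(-10046584, 7103873) ≈ -1.4142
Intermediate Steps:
q = Rational(1749, 20711) (q = Add(3, Mul(-1, Mul(Add(179, 229), Pow(Add(Mul(139, Pow(148, -1)), 139), -1)))) = Add(3, Mul(-1, Mul(408, Pow(Add(Mul(139, Rational(1, 148)), 139), -1)))) = Add(3, Mul(-1, Mul(408, Pow(Add(Rational(139, 148), 139), -1)))) = Add(3, Mul(-1, Mul(408, Pow(Rational(20711, 148), -1)))) = Add(3, Mul(-1, Mul(408, Rational(148, 20711)))) = Add(3, Mul(-1, Rational(60384, 20711))) = Add(3, Rational(-60384, 20711)) = Rational(1749, 20711) ≈ 0.084448)
Function('u')(E, h) = Add(3, h, Mul(11, E)) (Function('u')(E, h) = Add(Add(Mul(11, E), h), 3) = Add(Add(h, Mul(11, E)), 3) = Add(3, h, Mul(11, E)))
Mul(Pow(Add(-103, Function('u')(-22, -1)), -1), Add(485, q)) = Mul(Pow(Add(-103, Add(3, -1, Mul(11, -22))), -1), Add(485, Rational(1749, 20711))) = Mul(Pow(Add(-103, Add(3, -1, -242)), -1), Rational(10046584, 20711)) = Mul(Pow(Add(-103, -240), -1), Rational(10046584, 20711)) = Mul(Pow(-343, -1), Rational(10046584, 20711)) = Mul(Rational(-1, 343), Rational(10046584, 20711)) = Rational(-10046584, 7103873)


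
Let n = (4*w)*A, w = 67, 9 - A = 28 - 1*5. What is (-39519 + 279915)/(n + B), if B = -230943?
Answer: -240396/234695 ≈ -1.0243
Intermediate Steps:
A = -14 (A = 9 - (28 - 1*5) = 9 - (28 - 5) = 9 - 1*23 = 9 - 23 = -14)
n = -3752 (n = (4*67)*(-14) = 268*(-14) = -3752)
(-39519 + 279915)/(n + B) = (-39519 + 279915)/(-3752 - 230943) = 240396/(-234695) = 240396*(-1/234695) = -240396/234695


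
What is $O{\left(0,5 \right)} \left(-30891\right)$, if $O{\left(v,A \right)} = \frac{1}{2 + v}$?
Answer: $- \frac{30891}{2} \approx -15446.0$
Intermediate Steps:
$O{\left(0,5 \right)} \left(-30891\right) = \frac{1}{2 + 0} \left(-30891\right) = \frac{1}{2} \left(-30891\right) = - \frac{30891}{2}$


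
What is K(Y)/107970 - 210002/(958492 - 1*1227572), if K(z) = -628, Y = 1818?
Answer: 225049337/290525676 ≈ 0.77463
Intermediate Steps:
K(Y)/107970 - 210002/(958492 - 1*1227572) = -628/107970 - 210002/(958492 - 1*1227572) = -628*1/107970 - 210002/(958492 - 1227572) = -314/53985 - 210002/(-269080) = -314/53985 - 210002*(-1/269080) = -314/53985 + 105001/134540 = 225049337/290525676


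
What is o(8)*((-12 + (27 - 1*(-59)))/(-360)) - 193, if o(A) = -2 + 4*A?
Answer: -1195/6 ≈ -199.17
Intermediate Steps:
o(8)*((-12 + (27 - 1*(-59)))/(-360)) - 193 = (-2 + 4*8)*((-12 + (27 - 1*(-59)))/(-360)) - 193 = (-2 + 32)*((-12 + (27 + 59))*(-1/360)) - 193 = 30*((-12 + 86)*(-1/360)) - 193 = 30*(74*(-1/360)) - 193 = 30*(-37/180) - 193 = -37/6 - 193 = -1195/6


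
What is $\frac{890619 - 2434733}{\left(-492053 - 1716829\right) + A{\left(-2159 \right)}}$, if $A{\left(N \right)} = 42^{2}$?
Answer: $\frac{772057}{1103559} \approx 0.69961$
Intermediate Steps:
$A{\left(N \right)} = 1764$
$\frac{890619 - 2434733}{\left(-492053 - 1716829\right) + A{\left(-2159 \right)}} = \frac{890619 - 2434733}{\left(-492053 - 1716829\right) + 1764} = - \frac{1544114}{-2208882 + 1764} = - \frac{1544114}{-2207118} = \left(-1544114\right) \left(- \frac{1}{2207118}\right) = \frac{772057}{1103559}$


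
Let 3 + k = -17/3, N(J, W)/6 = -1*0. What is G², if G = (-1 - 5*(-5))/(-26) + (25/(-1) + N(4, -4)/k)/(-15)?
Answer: 841/1521 ≈ 0.55293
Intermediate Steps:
N(J, W) = 0 (N(J, W) = 6*(-1*0) = 6*0 = 0)
k = -26/3 (k = -3 - 17/3 = -26/3 ≈ -8.6667)
G = 29/39 (G = (-1 - 5*(-5))/(-26) + (25/(-1) + 0/(-26/3))/(-15) = (-1 + 25)*(-1/26) + (25*(-1) + 0*(-3/26))*(-1/15) = 24*(-1/26) + (-25 + 0)*(-1/15) = -12/13 - 25*(-1/15) = -12/13 + 5/3 = 29/39 ≈ 0.74359)
G² = (29/39)² = 841/1521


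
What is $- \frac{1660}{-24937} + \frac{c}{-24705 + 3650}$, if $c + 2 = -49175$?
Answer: $\frac{1261278149}{525048535} \approx 2.4022$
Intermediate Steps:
$c = -49177$ ($c = -2 - 49175 = -49177$)
$- \frac{1660}{-24937} + \frac{c}{-24705 + 3650} = - \frac{1660}{-24937} - \frac{49177}{-24705 + 3650} = \left(-1660\right) \left(- \frac{1}{24937}\right) - \frac{49177}{-21055} = \frac{1660}{24937} - - \frac{49177}{21055} = \frac{1660}{24937} + \frac{49177}{21055} = \frac{1261278149}{525048535}$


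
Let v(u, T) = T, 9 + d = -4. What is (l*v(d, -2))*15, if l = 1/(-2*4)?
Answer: 15/4 ≈ 3.7500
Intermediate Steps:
d = -13 (d = -9 - 4 = -13)
l = -⅛ (l = 1/(-8) = -⅛ ≈ -0.12500)
(l*v(d, -2))*15 = -⅛*(-2)*15 = (¼)*15 = 15/4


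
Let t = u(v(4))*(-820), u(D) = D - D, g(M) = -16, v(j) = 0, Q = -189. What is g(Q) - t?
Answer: -16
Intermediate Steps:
u(D) = 0
t = 0 (t = 0*(-820) = 0)
g(Q) - t = -16 - 1*0 = -16 + 0 = -16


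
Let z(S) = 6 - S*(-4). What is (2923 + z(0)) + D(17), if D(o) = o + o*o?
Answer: 3235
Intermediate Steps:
z(S) = 6 + 4*S
D(o) = o + o²
(2923 + z(0)) + D(17) = (2923 + (6 + 4*0)) + 17*(1 + 17) = (2923 + (6 + 0)) + 17*18 = (2923 + 6) + 306 = 2929 + 306 = 3235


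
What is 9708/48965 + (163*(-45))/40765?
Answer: 7317669/399211645 ≈ 0.018330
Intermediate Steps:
9708/48965 + (163*(-45))/40765 = 9708*(1/48965) - 7335*1/40765 = 9708/48965 - 1467/8153 = 7317669/399211645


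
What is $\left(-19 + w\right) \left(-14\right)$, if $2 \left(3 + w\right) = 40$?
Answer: $28$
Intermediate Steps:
$w = 17$ ($w = -3 + \frac{1}{2} \cdot 40 = -3 + 20 = 17$)
$\left(-19 + w\right) \left(-14\right) = \left(-19 + 17\right) \left(-14\right) = \left(-2\right) \left(-14\right) = 28$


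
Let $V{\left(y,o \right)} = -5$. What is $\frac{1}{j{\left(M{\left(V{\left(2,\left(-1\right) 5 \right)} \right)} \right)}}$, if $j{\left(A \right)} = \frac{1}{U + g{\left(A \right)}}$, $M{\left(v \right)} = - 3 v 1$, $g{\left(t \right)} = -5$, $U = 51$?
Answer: $46$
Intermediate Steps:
$M{\left(v \right)} = - 3 v$
$j{\left(A \right)} = \frac{1}{46}$ ($j{\left(A \right)} = \frac{1}{51 - 5} = \frac{1}{46}$)
$\frac{1}{j{\left(M{\left(V{\left(2,\left(-1\right) 5 \right)} \right)} \right)}} = \frac{1}{\frac{1}{46}} = 46$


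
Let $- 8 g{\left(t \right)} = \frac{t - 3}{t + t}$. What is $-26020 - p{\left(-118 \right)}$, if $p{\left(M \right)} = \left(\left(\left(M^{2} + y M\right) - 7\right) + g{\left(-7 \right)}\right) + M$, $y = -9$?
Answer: $- \frac{2289331}{56} \approx -40881.0$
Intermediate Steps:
$g{\left(t \right)} = - \frac{-3 + t}{16 t}$ ($g{\left(t \right)} = - \frac{\left(t - 3\right) \frac{1}{t + t}}{8} = - \frac{\left(-3 + t\right) \frac{1}{2 t}}{8} = - \frac{\frac{1}{2} \frac{1}{t} \left(-3 + t\right)}{8} = - \frac{-3 + t}{16 t}$)
$p{\left(M \right)} = - \frac{397}{56} + M^{2} - 8 M$ ($p{\left(M \right)} = \left(\left(\left(M^{2} - 9 M\right) - 7\right) + \frac{3 - -7}{16 \left(-7\right)}\right) + M = \left(\left(-7 + M^{2} - 9 M\right) + \frac{1}{16} \left(- \frac{1}{7}\right) \left(3 + 7\right)\right) + M = \left(\left(-7 + M^{2} - 9 M\right) + \frac{1}{16} \left(- \frac{1}{7}\right) 10\right) + M = \left(\left(-7 + M^{2} - 9 M\right) - \frac{5}{56}\right) + M = \left(- \frac{397}{56} + M^{2} - 9 M\right) + M = - \frac{397}{56} + M^{2} - 8 M$)
$-26020 - p{\left(-118 \right)} = -26020 - \left(- \frac{397}{56} + \left(-118\right)^{2} - -944\right) = -26020 - \left(- \frac{397}{56} + 13924 + 944\right) = -26020 - \frac{832211}{56} = - \frac{2289331}{56}$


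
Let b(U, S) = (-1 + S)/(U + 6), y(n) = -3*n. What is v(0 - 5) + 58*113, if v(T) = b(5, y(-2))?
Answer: 72099/11 ≈ 6554.5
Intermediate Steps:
b(U, S) = (-1 + S)/(6 + U)
v(T) = 5/11 (v(T) = (-1 - 3*(-2))/(6 + 5) = (-1 + 6)/11 = (1/11)*5 = 5/11)
v(0 - 5) + 58*113 = 5/11 + 58*113 = 5/11 + 6554 = 72099/11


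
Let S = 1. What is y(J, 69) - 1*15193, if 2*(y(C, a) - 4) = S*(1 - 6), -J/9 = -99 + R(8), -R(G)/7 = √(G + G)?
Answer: -30383/2 ≈ -15192.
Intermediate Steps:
R(G) = -7*√2*√G (R(G) = -7*√(G + G) = -7*√2*√G)
J = 1143 (J = -9*(-99 - 7*√2*√8) = -9*(-99 - 7*√2*2*√2) = -9*(-99 - 28) = -9*(-127) = 1143)
y(C, a) = 3/2 (y(C, a) = 4 + (1*(1 - 6))/2 = 4 + (1*(-5))/2 = 4 + (½)*(-5) = 4 - 5/2 = 3/2)
y(J, 69) - 1*15193 = 3/2 - 1*15193 = 3/2 - 15193 = -30383/2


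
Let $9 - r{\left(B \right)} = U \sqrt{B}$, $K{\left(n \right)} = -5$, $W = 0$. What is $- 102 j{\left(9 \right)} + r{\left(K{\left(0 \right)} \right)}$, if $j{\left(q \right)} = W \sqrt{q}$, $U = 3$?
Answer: $9 - 3 i \sqrt{5} \approx 9.0 - 6.7082 i$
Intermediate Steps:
$r{\left(B \right)} = 9 - 3 \sqrt{B}$
$j{\left(q \right)} = 0$ ($j{\left(q \right)} = 0 \sqrt{q} = 0$)
$- 102 j{\left(9 \right)} + r{\left(K{\left(0 \right)} \right)} = \left(-102\right) 0 + \left(9 - 3 \sqrt{-5}\right) = 0 + \left(9 - 3 i \sqrt{5}\right) = 9 - 3 i \sqrt{5}$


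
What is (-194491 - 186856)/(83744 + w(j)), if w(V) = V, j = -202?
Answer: -381347/83542 ≈ -4.5647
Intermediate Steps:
(-194491 - 186856)/(83744 + w(j)) = (-194491 - 186856)/(83744 - 202) = -381347/83542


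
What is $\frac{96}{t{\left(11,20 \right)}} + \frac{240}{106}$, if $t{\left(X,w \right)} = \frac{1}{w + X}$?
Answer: $\frac{157848}{53} \approx 2978.3$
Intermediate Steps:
$t{\left(X,w \right)} = \frac{1}{X + w}$
$\frac{96}{t{\left(11,20 \right)}} + \frac{240}{106} = \frac{96}{\frac{1}{11 + 20}} + \frac{240}{106} = \frac{96}{\frac{1}{31}} + 240 \cdot \frac{1}{106} = 96 \frac{1}{\frac{1}{31}} + \frac{120}{53} = 96 \cdot 31 + \frac{120}{53} = 2976 + \frac{120}{53} = \frac{157848}{53}$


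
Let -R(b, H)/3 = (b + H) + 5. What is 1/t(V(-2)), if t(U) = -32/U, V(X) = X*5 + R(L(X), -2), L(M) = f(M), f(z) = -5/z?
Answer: 53/64 ≈ 0.82813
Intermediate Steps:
L(M) = -5/M
R(b, H) = -15 - 3*H - 3*b (R(b, H) = -3*((b + H) + 5) = -3*((H + b) + 5) = -3*(5 + H + b) = -15 - 3*H - 3*b)
V(X) = -9 + 5*X + 15/X (V(X) = X*5 + (-15 - 3*(-2) - (-15)/X) = 5*X + (-15 + 6 + 15/X) = 5*X + (-9 + 15/X) = -9 + 5*X + 15/X)
1/t(V(-2)) = 1/(-32/(-9 + 5*(-2) + 15/(-2))) = 1/(-32/(-9 - 10 + 15*(-½))) = 1/(-32/(-9 - 10 - 15/2)) = 1/(-32/(-53/2)) = 1/(-32*(-2/53)) = 1/(64/53) = 53/64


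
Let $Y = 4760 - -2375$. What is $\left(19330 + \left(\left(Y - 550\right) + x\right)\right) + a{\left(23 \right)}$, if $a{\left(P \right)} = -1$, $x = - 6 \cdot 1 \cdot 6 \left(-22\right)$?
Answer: $26706$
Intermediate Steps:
$Y = 7135$ ($Y = 4760 + 2375 = 7135$)
$x = 792$ ($x = \left(-6\right) 6 \left(-22\right) = \left(-36\right) \left(-22\right) = 792$)
$\left(19330 + \left(\left(Y - 550\right) + x\right)\right) + a{\left(23 \right)} = \left(19330 + \left(\left(7135 - 550\right) + 792\right)\right) - 1 = \left(19330 + \left(6585 + 792\right)\right) - 1 = \left(19330 + 7377\right) - 1 = 26707 - 1 = 26706$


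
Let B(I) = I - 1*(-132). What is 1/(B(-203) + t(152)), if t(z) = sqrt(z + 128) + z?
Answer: 81/6281 - 2*sqrt(70)/6281 ≈ 0.010232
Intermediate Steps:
t(z) = z + sqrt(128 + z) (t(z) = sqrt(128 + z) + z = z + sqrt(128 + z))
B(I) = 132 + I (B(I) = I + 132 = 132 + I)
1/(B(-203) + t(152)) = 1/((132 - 203) + (152 + sqrt(128 + 152))) = 1/(-71 + (152 + sqrt(280))) = 1/(-71 + (152 + 2*sqrt(70))) = 1/(81 + 2*sqrt(70))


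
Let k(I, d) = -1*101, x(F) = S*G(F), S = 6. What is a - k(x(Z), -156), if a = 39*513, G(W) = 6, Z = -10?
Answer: 20108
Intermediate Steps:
a = 20007
x(F) = 36 (x(F) = 6*6 = 36)
k(I, d) = -101
a - k(x(Z), -156) = 20007 - 1*(-101) = 20007 + 101 = 20108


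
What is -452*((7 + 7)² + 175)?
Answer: -167692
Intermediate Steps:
-452*((7 + 7)² + 175) = -452*(14² + 175) = -452*(196 + 175) = -452*371 = -167692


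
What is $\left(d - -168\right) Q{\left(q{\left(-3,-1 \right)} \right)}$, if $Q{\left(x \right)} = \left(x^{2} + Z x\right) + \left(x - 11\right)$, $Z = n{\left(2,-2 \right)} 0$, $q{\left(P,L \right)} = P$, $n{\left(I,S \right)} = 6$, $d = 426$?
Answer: $-2970$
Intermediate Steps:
$Z = 0$ ($Z = 6 \cdot 0 = 0$)
$Q{\left(x \right)} = -11 + x + x^{2}$ ($Q{\left(x \right)} = \left(x^{2} + 0 x\right) + \left(x - 11\right) = \left(x^{2} + 0\right) + \left(-11 + x\right) = x^{2} + \left(-11 + x\right) = -11 + x + x^{2}$)
$\left(d - -168\right) Q{\left(q{\left(-3,-1 \right)} \right)} = \left(426 - -168\right) \left(-11 - 3 + \left(-3\right)^{2}\right) = \left(426 + 168\right) \left(-11 - 3 + 9\right) = 594 \left(-5\right) = -2970$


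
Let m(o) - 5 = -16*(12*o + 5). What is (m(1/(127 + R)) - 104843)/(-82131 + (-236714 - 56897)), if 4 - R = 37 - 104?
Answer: 1731163/6199743 ≈ 0.27923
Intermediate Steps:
R = 71 (R = 4 - (37 - 104) = 4 - 1*(-67) = 4 + 67 = 71)
m(o) = -75 - 192*o (m(o) = 5 - 16*(12*o + 5) = 5 - 16*(5 + 12*o) = 5 + (-80 - 192*o) = -75 - 192*o)
(m(1/(127 + R)) - 104843)/(-82131 + (-236714 - 56897)) = ((-75 - 192/(127 + 71)) - 104843)/(-82131 + (-236714 - 56897)) = ((-75 - 192/198) - 104843)/(-82131 - 293611) = ((-75 - 192*1/198) - 104843)/(-375742) = ((-75 - 32/33) - 104843)*(-1/375742) = (-2507/33 - 104843)*(-1/375742) = -3462326/33*(-1/375742) = 1731163/6199743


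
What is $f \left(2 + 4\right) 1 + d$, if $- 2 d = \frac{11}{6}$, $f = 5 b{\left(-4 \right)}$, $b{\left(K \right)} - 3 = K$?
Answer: $- \frac{371}{12} \approx -30.917$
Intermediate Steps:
$b{\left(K \right)} = 3 + K$
$f = -5$ ($f = 5 \left(3 - 4\right) = 5 \left(-1\right) = -5$)
$d = - \frac{11}{12}$ ($d = - \frac{11 \cdot \frac{1}{6}}{2} = \left(- \frac{1}{2}\right) \frac{11}{6} = - \frac{11}{12} \approx -0.91667$)
$f \left(2 + 4\right) 1 + d = - 5 \left(2 + 4\right) 1 - \frac{11}{12} = - 5 \cdot 6 \cdot 1 - \frac{11}{12} = \left(-5\right) 6 - \frac{11}{12} = -30 - \frac{11}{12} = - \frac{371}{12}$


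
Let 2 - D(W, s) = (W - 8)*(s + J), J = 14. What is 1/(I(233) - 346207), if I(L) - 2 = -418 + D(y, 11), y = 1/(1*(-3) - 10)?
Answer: -13/4503448 ≈ -2.8867e-6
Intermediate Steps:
y = -1/13 (y = 1/(-3 - 10) = 1/(-13) = -1/13 ≈ -0.076923)
D(W, s) = 2 - (-8 + W)*(14 + s) (D(W, s) = 2 - (W - 8)*(s + 14) = 2 - (-8 + W)*(14 + s))
I(L) = -2757/13 (I(L) = 2 + (-418 + (114 - 14*(-1/13) + 8*11 - 1*(-1/13)*11)) = 2 + (-418 + (114 + 14/13 + 88 + 11/13)) = 2 + (-418 + 2651/13) = 2 - 2783/13 = -2757/13)
1/(I(233) - 346207) = 1/(-2757/13 - 346207) = 1/(-4503448/13) = -13/4503448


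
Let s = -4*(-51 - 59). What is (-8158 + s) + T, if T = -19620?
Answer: -27338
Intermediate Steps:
s = 440 (s = -4*(-110) = 440)
(-8158 + s) + T = (-8158 + 440) - 19620 = -7718 - 19620 = -27338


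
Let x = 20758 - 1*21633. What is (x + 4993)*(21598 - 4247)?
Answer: 71451418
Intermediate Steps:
x = -875 (x = 20758 - 21633 = -875)
(x + 4993)*(21598 - 4247) = (-875 + 4993)*(21598 - 4247) = 4118*17351 = 71451418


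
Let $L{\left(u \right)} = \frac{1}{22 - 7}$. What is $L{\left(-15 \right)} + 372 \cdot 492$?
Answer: $\frac{2745361}{15} \approx 1.8302 \cdot 10^{5}$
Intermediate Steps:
$L{\left(u \right)} = \frac{1}{15}$
$L{\left(-15 \right)} + 372 \cdot 492 = \frac{1}{15} + 372 \cdot 492 = \frac{1}{15} + 183024 = \frac{2745361}{15}$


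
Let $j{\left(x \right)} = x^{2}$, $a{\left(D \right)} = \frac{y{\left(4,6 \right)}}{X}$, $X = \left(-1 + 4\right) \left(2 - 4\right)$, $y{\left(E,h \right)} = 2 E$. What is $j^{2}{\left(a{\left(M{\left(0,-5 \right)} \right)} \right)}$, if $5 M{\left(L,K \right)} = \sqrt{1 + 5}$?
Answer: $\frac{256}{81} \approx 3.1605$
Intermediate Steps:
$M{\left(L,K \right)} = \frac{\sqrt{6}}{5}$ ($M{\left(L,K \right)} = \frac{\sqrt{1 + 5}}{5} = \frac{\sqrt{6}}{5}$)
$X = -6$ ($X = 3 \left(-2\right) = -6$)
$a{\left(D \right)} = - \frac{4}{3}$ ($a{\left(D \right)} = \frac{2 \cdot 4}{-6} = 8 \left(- \frac{1}{6}\right) = - \frac{4}{3}$)
$j^{2}{\left(a{\left(M{\left(0,-5 \right)} \right)} \right)} = \left(\left(- \frac{4}{3}\right)^{2}\right)^{2} = \left(\frac{16}{9}\right)^{2} = \frac{256}{81}$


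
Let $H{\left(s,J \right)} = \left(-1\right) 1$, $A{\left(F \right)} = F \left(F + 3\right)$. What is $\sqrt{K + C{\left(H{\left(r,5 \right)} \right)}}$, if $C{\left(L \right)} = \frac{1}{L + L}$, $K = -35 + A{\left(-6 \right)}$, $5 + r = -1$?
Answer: $\frac{i \sqrt{70}}{2} \approx 4.1833 i$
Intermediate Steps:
$r = -6$ ($r = -5 - 1 = -6$)
$A{\left(F \right)} = F \left(3 + F\right)$
$K = -17$ ($K = -35 - 6 \left(3 - 6\right) = -35 - -18 = -35 + 18 = -17$)
$H{\left(s,J \right)} = -1$
$C{\left(L \right)} = \frac{1}{2 L}$
$\sqrt{K + C{\left(H{\left(r,5 \right)} \right)}} = \sqrt{-17 + \frac{1}{2 \left(-1\right)}} = \sqrt{-17 + \frac{1}{2} \left(-1\right)} = \sqrt{-17 - \frac{1}{2}} = \sqrt{- \frac{35}{2}} = \frac{i \sqrt{70}}{2}$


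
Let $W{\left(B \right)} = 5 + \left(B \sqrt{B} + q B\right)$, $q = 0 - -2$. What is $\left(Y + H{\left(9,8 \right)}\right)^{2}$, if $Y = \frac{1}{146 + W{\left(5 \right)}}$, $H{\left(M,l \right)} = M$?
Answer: $\frac{26987452875}{332716808} - \frac{1161625 \sqrt{5}}{332716808} \approx 81.105$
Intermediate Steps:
$q = 2$ ($q = 0 + 2 = 2$)
$W{\left(B \right)} = 5 + B^{\frac{3}{2}} + 2 B$ ($W{\left(B \right)} = 5 + \left(B \sqrt{B} + 2 B\right) = 5 + \left(B^{\frac{3}{2}} + 2 B\right) = 5 + B^{\frac{3}{2}} + 2 B$)
$Y = \frac{1}{161 + 5 \sqrt{5}}$ ($Y = \frac{1}{146 + \left(5 + 5^{\frac{3}{2}} + 2 \cdot 5\right)} = \frac{1}{146 + \left(5 + 5 \sqrt{5} + 10\right)} = \frac{1}{146 + \left(15 + 5 \sqrt{5}\right)} = \frac{1}{161 + 5 \sqrt{5}} \approx 0.0058079$)
$\left(Y + H{\left(9,8 \right)}\right)^{2} = \left(\left(\frac{161}{25796} - \frac{5 \sqrt{5}}{25796}\right) + 9\right)^{2} = \left(\frac{232325}{25796} - \frac{5 \sqrt{5}}{25796}\right)^{2}$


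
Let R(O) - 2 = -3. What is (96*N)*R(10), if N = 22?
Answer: -2112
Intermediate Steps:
R(O) = -1 (R(O) = 2 - 3 = -1)
(96*N)*R(10) = (96*22)*(-1) = 2112*(-1) = -2112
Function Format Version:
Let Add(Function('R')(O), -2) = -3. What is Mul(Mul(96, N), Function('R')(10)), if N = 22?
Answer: -2112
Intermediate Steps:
Function('R')(O) = -1 (Function('R')(O) = Add(2, -3) = -1)
Mul(Mul(96, N), Function('R')(10)) = Mul(Mul(96, 22), -1) = Mul(2112, -1) = -2112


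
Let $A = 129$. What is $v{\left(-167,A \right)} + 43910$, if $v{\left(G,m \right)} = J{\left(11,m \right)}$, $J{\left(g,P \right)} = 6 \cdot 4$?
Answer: $43934$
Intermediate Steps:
$J{\left(g,P \right)} = 24$
$v{\left(G,m \right)} = 24$
$v{\left(-167,A \right)} + 43910 = 24 + 43910 = 43934$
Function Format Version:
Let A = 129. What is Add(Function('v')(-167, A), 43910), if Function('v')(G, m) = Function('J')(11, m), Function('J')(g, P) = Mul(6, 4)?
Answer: 43934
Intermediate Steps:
Function('J')(g, P) = 24
Function('v')(G, m) = 24
Add(Function('v')(-167, A), 43910) = Add(24, 43910) = 43934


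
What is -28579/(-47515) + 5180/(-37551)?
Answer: 827042329/1784235765 ≈ 0.46353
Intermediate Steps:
-28579/(-47515) + 5180/(-37551) = -28579*(-1/47515) + 5180*(-1/37551) = 28579/47515 - 5180/37551 = 827042329/1784235765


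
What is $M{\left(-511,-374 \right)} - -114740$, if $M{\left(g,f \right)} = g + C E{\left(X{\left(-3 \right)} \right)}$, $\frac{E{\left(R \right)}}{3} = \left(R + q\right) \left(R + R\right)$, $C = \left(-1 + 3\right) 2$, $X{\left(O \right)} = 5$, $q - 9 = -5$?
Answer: $115309$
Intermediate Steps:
$q = 4$ ($q = 9 - 5 = 4$)
$C = 4$ ($C = 2 \cdot 2 = 4$)
$E{\left(R \right)} = 6 R \left(4 + R\right)$ ($E{\left(R \right)} = 3 \left(R + 4\right) \left(R + R\right) = 3 \left(4 + R\right) 2 R = 3 \cdot 2 R \left(4 + R\right) = 6 R \left(4 + R\right)$)
$M{\left(g,f \right)} = 1080 + g$ ($M{\left(g,f \right)} = g + 4 \cdot 6 \cdot 5 \left(4 + 5\right) = g + 4 \cdot 6 \cdot 5 \cdot 9 = g + 4 \cdot 270 = g + 1080 = 1080 + g$)
$M{\left(-511,-374 \right)} - -114740 = \left(1080 - 511\right) - -114740 = 569 + 114740 = 115309$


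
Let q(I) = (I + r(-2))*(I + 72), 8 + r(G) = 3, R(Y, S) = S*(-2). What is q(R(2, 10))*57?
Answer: -74100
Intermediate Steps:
R(Y, S) = -2*S
r(G) = -5 (r(G) = -8 + 3 = -5)
q(I) = (-5 + I)*(72 + I) (q(I) = (I - 5)*(I + 72) = (-5 + I)*(72 + I))
q(R(2, 10))*57 = (-360 + (-2*10)**2 + 67*(-2*10))*57 = (-360 + (-20)**2 + 67*(-20))*57 = (-360 + 400 - 1340)*57 = -1300*57 = -74100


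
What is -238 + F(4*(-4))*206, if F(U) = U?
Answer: -3534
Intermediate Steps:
-238 + F(4*(-4))*206 = -238 + (4*(-4))*206 = -238 - 16*206 = -238 - 3296 = -3534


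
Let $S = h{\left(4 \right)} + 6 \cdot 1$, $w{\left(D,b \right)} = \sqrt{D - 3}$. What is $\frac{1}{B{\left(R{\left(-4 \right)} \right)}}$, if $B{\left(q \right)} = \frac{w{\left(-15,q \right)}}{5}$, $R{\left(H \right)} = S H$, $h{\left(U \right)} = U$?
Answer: $- \frac{5 i \sqrt{2}}{6} \approx - 1.1785 i$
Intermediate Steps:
$w{\left(D,b \right)} = \sqrt{-3 + D}$
$S = 10$ ($S = 4 + 6 \cdot 1 = 4 + 6 = 10$)
$R{\left(H \right)} = 10 H$
$B{\left(q \right)} = \frac{3 i \sqrt{2}}{5}$ ($B{\left(q \right)} = \frac{\sqrt{-3 - 15}}{5} = \sqrt{-18} \cdot \frac{1}{5} = 3 i \sqrt{2} \cdot \frac{1}{5} = \frac{3 i \sqrt{2}}{5}$)
$\frac{1}{B{\left(R{\left(-4 \right)} \right)}} = \frac{1}{\frac{3}{5} i \sqrt{2}} = - \frac{5 i \sqrt{2}}{6}$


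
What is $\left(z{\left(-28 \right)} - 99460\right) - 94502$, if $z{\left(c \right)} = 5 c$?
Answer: $-194102$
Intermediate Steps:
$\left(z{\left(-28 \right)} - 99460\right) - 94502 = \left(5 \left(-28\right) - 99460\right) - 94502 = \left(-140 - 99460\right) - 94502 = -99600 - 94502 = -194102$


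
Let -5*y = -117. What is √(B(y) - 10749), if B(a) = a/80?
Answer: I*√4299483/20 ≈ 103.68*I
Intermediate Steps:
y = 117/5 (y = -⅕*(-117) = 117/5 ≈ 23.400)
B(a) = a/80 (B(a) = a*(1/80) = a/80)
√(B(y) - 10749) = √((1/80)*(117/5) - 10749) = √(117/400 - 10749) = √(-4299483/400) = I*√4299483/20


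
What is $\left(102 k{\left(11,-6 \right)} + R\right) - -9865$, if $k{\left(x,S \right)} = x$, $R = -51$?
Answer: $10936$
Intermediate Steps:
$\left(102 k{\left(11,-6 \right)} + R\right) - -9865 = \left(102 \cdot 11 - 51\right) - -9865 = \left(1122 - 51\right) + 9865 = 1071 + 9865 = 10936$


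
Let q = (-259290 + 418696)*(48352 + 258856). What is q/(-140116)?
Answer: -12242699612/35029 ≈ -3.4950e+5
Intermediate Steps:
q = 48970798448 (q = 159406*307208 = 48970798448)
q/(-140116) = 48970798448/(-140116) = 48970798448*(-1/140116) = -12242699612/35029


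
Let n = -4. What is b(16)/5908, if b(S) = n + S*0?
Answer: -1/1477 ≈ -0.00067705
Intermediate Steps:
b(S) = -4 (b(S) = -4 + S*0 = -4 + 0 = -4)
b(16)/5908 = -4/5908 = -4*1/5908 = -1/1477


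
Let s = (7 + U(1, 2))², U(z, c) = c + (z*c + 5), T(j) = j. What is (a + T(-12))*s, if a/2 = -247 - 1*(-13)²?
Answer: -216064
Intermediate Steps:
U(z, c) = 5 + c + c*z (U(z, c) = c + (c*z + 5) = c + (5 + c*z) = 5 + c + c*z)
a = -832 (a = 2*(-247 - 1*(-13)²) = 2*(-247 - 1*169) = 2*(-247 - 169) = 2*(-416) = -832)
s = 256 (s = (7 + (5 + 2 + 2*1))² = (7 + (5 + 2 + 2))² = (7 + 9)² = 16² = 256)
(a + T(-12))*s = (-832 - 12)*256 = -844*256 = -216064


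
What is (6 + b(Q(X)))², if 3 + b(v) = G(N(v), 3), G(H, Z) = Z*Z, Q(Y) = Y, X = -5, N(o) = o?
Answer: 144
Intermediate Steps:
G(H, Z) = Z²
b(v) = 6 (b(v) = -3 + 3² = -3 + 9 = 6)
(6 + b(Q(X)))² = (6 + 6)² = 12² = 144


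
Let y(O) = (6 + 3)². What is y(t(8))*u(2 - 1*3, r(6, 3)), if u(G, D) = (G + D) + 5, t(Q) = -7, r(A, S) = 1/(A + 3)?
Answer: 333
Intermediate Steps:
r(A, S) = 1/(3 + A)
y(O) = 81 (y(O) = 9² = 81)
u(G, D) = 5 + D + G (u(G, D) = (D + G) + 5 = 5 + D + G)
y(t(8))*u(2 - 1*3, r(6, 3)) = 81*(5 + 1/(3 + 6) + (2 - 1*3)) = 81*(5 + 1/9 + (2 - 3)) = 81*(5 + ⅑ - 1) = 81*(37/9) = 333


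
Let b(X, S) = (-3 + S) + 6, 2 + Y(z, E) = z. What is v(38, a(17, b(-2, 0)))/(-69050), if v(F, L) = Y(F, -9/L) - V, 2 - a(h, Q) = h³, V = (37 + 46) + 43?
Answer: 9/6905 ≈ 0.0013034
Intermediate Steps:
Y(z, E) = -2 + z
V = 126 (V = 83 + 43 = 126)
b(X, S) = 3 + S
a(h, Q) = 2 - h³
v(F, L) = -128 + F (v(F, L) = (-2 + F) - 1*126 = (-2 + F) - 126 = -128 + F)
v(38, a(17, b(-2, 0)))/(-69050) = (-128 + 38)/(-69050) = -90*(-1/69050) = 9/6905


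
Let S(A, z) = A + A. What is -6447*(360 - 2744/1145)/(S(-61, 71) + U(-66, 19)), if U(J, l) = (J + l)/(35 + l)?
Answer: 142547192928/7597075 ≈ 18763.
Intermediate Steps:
S(A, z) = 2*A
U(J, l) = (J + l)/(35 + l)
-6447*(360 - 2744/1145)/(S(-61, 71) + U(-66, 19)) = -6447*(360 - 2744/1145)/(2*(-61) + (-66 + 19)/(35 + 19)) = -6447*(360 - 2744*1/1145)/(-122 - 47/54) = -6447*(360 - 2744/1145)/(-122 + (1/54)*(-47)) = -6447*409456/(1145*(-122 - 47/54)) = -6447/((-6635/54*1145/409456)) = -6447/(-7597075/22110624) = -6447*(-22110624/7597075) = 142547192928/7597075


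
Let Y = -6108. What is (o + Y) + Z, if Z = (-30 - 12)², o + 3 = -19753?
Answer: -24100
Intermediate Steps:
o = -19756 (o = -3 - 19753 = -19756)
Z = 1764 (Z = (-42)² = 1764)
(o + Y) + Z = (-19756 - 6108) + 1764 = -25864 + 1764 = -24100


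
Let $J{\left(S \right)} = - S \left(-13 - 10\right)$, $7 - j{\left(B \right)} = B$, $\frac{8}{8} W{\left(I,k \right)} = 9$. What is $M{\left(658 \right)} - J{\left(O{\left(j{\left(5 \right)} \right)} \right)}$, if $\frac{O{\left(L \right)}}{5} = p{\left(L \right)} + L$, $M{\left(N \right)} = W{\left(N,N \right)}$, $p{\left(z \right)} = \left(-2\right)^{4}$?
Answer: $-2061$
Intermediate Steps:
$W{\left(I,k \right)} = 9$
$j{\left(B \right)} = 7 - B$
$p{\left(z \right)} = 16$
$M{\left(N \right)} = 9$
$O{\left(L \right)} = 80 + 5 L$ ($O{\left(L \right)} = 5 \left(16 + L\right) = 80 + 5 L$)
$J{\left(S \right)} = 23 S$ ($J{\left(S \right)} = - S \left(-23\right) = - \left(-23\right) S = 23 S$)
$M{\left(658 \right)} - J{\left(O{\left(j{\left(5 \right)} \right)} \right)} = 9 - 23 \left(80 + 5 \left(7 - 5\right)\right) = 9 - 23 \left(80 + 5 \cdot 2\right) = 9 - 23 \left(80 + 10\right) = 9 - 23 \cdot 90 = 9 - 2070 = -2061$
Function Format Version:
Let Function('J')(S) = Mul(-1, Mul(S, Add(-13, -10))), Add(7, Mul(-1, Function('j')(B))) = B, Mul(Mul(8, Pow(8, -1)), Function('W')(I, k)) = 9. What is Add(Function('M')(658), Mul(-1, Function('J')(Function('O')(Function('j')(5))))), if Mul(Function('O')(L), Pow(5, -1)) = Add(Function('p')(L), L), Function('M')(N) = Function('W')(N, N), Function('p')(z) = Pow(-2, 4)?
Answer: -2061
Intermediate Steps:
Function('W')(I, k) = 9
Function('j')(B) = Add(7, Mul(-1, B))
Function('p')(z) = 16
Function('M')(N) = 9
Function('O')(L) = Add(80, Mul(5, L)) (Function('O')(L) = Mul(5, Add(16, L)) = Add(80, Mul(5, L)))
Function('J')(S) = Mul(23, S) (Function('J')(S) = Mul(-1, Mul(S, -23)) = Mul(-1, Mul(-23, S)) = Mul(23, S))
Add(Function('M')(658), Mul(-1, Function('J')(Function('O')(Function('j')(5))))) = Add(9, Mul(-1, Mul(23, Add(80, Mul(5, Add(7, Mul(-1, 5))))))) = Add(9, Mul(-1, Mul(23, Add(80, Mul(5, Add(7, -5)))))) = Add(9, Mul(-1, Mul(23, Add(80, Mul(5, 2))))) = Add(9, Mul(-1, Mul(23, Add(80, 10)))) = Add(9, Mul(-1, Mul(23, 90))) = Add(9, Mul(-1, 2070)) = Add(9, -2070) = -2061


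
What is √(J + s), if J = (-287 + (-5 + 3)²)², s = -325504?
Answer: I*√245415 ≈ 495.39*I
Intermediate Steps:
J = 80089 (J = (-287 + (-2)²)² = (-287 + 4)² = (-283)² = 80089)
√(J + s) = √(80089 - 325504) = √(-245415) = I*√245415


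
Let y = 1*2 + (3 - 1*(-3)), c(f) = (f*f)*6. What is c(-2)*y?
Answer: 192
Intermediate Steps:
c(f) = 6*f² (c(f) = f²*6 = 6*f²)
y = 8 (y = 2 + (3 + 3) = 2 + 6 = 8)
c(-2)*y = (6*(-2)²)*8 = (6*4)*8 = 24*8 = 192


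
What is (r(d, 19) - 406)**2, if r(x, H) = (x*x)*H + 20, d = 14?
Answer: 11142244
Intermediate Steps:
r(x, H) = 20 + H*x**2 (r(x, H) = x**2*H + 20 = H*x**2 + 20 = 20 + H*x**2)
(r(d, 19) - 406)**2 = ((20 + 19*14**2) - 406)**2 = ((20 + 19*196) - 406)**2 = ((20 + 3724) - 406)**2 = (3744 - 406)**2 = 3338**2 = 11142244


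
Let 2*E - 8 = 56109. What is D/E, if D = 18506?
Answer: 37012/56117 ≈ 0.65955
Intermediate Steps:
E = 56117/2 (E = 4 + (1/2)*56109 = 4 + 56109/2 = 56117/2 ≈ 28059.)
D/E = 18506/(56117/2) = 18506*(2/56117) = 37012/56117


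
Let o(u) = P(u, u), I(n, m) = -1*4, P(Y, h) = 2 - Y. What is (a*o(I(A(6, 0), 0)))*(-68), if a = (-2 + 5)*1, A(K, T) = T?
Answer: -1224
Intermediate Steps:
a = 3 (a = 3*1 = 3)
I(n, m) = -4
o(u) = 2 - u
(a*o(I(A(6, 0), 0)))*(-68) = (3*(2 - 1*(-4)))*(-68) = (3*(2 + 4))*(-68) = (3*6)*(-68) = 18*(-68) = -1224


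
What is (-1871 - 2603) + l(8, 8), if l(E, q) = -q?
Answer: -4482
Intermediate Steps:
(-1871 - 2603) + l(8, 8) = (-1871 - 2603) - 1*8 = -4474 - 8 = -4482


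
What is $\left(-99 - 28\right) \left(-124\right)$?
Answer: $15748$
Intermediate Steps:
$\left(-99 - 28\right) \left(-124\right) = \left(-127\right) \left(-124\right) = 15748$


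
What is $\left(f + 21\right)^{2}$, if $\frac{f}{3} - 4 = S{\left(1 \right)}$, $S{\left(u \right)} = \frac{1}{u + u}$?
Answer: $\frac{4761}{4} \approx 1190.3$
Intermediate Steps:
$S{\left(u \right)} = \frac{1}{2 u}$
$f = \frac{27}{2}$ ($f = 12 + 3 \frac{1}{2 \cdot 1} = 12 + 3 \cdot \frac{1}{2} \cdot 1 = 12 + 3 \cdot \frac{1}{2} = 12 + \frac{3}{2} = \frac{27}{2} \approx 13.5$)
$\left(f + 21\right)^{2} = \left(\frac{27}{2} + 21\right)^{2} = \left(\frac{69}{2}\right)^{2} = \frac{4761}{4}$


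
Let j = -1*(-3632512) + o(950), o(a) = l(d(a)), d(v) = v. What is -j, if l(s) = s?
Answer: -3633462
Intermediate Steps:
o(a) = a
j = 3633462 (j = -1*(-3632512) + 950 = 3632512 + 950 = 3633462)
-j = -1*3633462 = -3633462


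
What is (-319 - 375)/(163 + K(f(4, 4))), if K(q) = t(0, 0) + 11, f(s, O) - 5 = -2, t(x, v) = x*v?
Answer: -347/87 ≈ -3.9885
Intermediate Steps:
t(x, v) = v*x
f(s, O) = 3 (f(s, O) = 5 - 2 = 3)
K(q) = 11 (K(q) = 0*0 + 11 = 0 + 11 = 11)
(-319 - 375)/(163 + K(f(4, 4))) = (-319 - 375)/(163 + 11) = -694/174 = -694*1/174 = -347/87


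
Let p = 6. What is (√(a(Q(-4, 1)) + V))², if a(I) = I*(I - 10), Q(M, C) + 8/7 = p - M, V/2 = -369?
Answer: -36658/49 ≈ -748.12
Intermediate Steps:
V = -738 (V = 2*(-369) = -738)
Q(M, C) = 34/7 - M (Q(M, C) = -8/7 + (6 - M) = 34/7 - M)
a(I) = I*(-10 + I)
(√(a(Q(-4, 1)) + V))² = (√((34/7 - 1*(-4))*(-10 + (34/7 - 1*(-4))) - 738))² = (√((34/7 + 4)*(-10 + (34/7 + 4)) - 738))² = (√(62*(-10 + 62/7)/7 - 738))² = (√((62/7)*(-8/7) - 738))² = (√(-496/49 - 738))² = (√(-36658/49))² = (I*√36658/7)² = -36658/49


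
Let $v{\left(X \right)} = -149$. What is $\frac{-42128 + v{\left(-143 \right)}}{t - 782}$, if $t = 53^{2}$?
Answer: $- \frac{42277}{2027} \approx -20.857$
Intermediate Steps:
$t = 2809$
$\frac{-42128 + v{\left(-143 \right)}}{t - 782} = \frac{-42128 - 149}{2809 - 782} = - \frac{42277}{2027}$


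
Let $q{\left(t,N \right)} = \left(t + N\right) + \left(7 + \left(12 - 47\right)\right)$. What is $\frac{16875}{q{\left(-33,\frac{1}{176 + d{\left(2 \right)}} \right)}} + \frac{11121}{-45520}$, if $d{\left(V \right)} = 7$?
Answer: $- \frac{70347791301}{254047120} \approx -276.91$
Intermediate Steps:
$q{\left(t,N \right)} = -28 + N + t$ ($q{\left(t,N \right)} = \left(N + t\right) + \left(7 - 35\right) = \left(N + t\right) - 28 = -28 + N + t$)
$\frac{16875}{q{\left(-33,\frac{1}{176 + d{\left(2 \right)}} \right)}} + \frac{11121}{-45520} = \frac{16875}{-28 + \frac{1}{176 + 7} - 33} + \frac{11121}{-45520} = \frac{16875}{-28 + \frac{1}{183} - 33} + 11121 \left(- \frac{1}{45520}\right) = \frac{16875}{-28 + \frac{1}{183} - 33} - \frac{11121}{45520} = \frac{16875}{- \frac{11162}{183}} - \frac{11121}{45520} = 16875 \left(- \frac{183}{11162}\right) - \frac{11121}{45520} = - \frac{3088125}{11162} - \frac{11121}{45520} = - \frac{70347791301}{254047120}$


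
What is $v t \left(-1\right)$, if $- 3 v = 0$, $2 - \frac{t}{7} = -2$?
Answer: $0$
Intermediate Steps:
$t = 28$ ($t = 14 - -14 = 14 + 14 = 28$)
$v = 0$ ($v = \left(- \frac{1}{3}\right) 0 = 0$)
$v t \left(-1\right) = 0 \cdot 28 \left(-1\right) = 0 \left(-1\right) = 0$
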